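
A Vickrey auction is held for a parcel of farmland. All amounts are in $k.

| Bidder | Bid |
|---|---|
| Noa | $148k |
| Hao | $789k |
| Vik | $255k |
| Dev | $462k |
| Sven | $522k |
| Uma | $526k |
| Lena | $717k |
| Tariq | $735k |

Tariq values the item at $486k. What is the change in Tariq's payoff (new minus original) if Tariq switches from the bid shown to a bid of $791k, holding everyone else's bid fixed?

−$303k

The highest bid among the other bidders is $789k; Tariq's bid doesn't change that.
Original bid $735k: Tariq is not highest (top rival bid is $789k); payoff $0k.
Alternative bid $791k: Tariq is highest, pays the top rival bid $789k; payoff $486k − $789k = −$303k.
Change in payoff = −$303k − ($0k) = −$303k.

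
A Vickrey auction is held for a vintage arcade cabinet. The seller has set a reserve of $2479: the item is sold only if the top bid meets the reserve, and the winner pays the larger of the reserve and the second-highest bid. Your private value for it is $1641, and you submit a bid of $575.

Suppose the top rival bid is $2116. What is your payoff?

Your bid $575 is below the highest competing bid $2116, so you lose. Payoff $0.

$0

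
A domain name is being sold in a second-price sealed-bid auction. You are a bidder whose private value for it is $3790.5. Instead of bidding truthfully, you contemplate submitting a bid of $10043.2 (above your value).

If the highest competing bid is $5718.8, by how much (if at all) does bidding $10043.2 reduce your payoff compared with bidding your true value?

Bidding your value $3790.5: you lose (since $3790.5 < $5718.8). Payoff $0.
Bidding $10043.2: you win and pay $5718.8. Payoff $3790.5 − $5718.8 = −$1928.3.
The competing bid $5718.8 lies between your value and your inflated bid, so overbidding wins an item priced above your value.
Loss from deviating = $0 − (−$1928.3) = $1928.3.
Truthful bidding weakly dominates here: raising your bid can only win items priced above your value, and lowering it can only forfeit items priced below.

$1928.3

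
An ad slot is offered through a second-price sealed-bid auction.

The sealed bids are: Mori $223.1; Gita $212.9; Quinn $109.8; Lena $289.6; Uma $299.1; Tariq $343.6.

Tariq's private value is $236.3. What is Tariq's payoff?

Highest bid: Tariq at $343.6, so Tariq wins.
Second-highest bid: Uma at $299.1 — that is the price the winner pays.
Tariq's payoff = value − price = $236.3 − $299.1 = −$62.8.

−$62.8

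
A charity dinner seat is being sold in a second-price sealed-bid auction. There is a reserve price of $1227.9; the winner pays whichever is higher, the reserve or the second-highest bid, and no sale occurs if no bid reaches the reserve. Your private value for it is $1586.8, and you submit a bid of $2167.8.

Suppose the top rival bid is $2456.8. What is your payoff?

$0

Your bid $2167.8 is below the highest competing bid $2456.8, so you lose. Payoff $0.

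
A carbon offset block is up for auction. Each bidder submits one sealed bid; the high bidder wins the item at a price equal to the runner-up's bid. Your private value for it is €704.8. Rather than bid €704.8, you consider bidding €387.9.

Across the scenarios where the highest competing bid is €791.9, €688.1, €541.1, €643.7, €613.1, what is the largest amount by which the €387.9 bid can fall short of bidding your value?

€163.7

€791.9: same outcome either way → loss €0.
€688.1: truthful gives €16.7, deviation gives €0 → loss €16.7.
€541.1: truthful gives €163.7, deviation gives €0 → loss €163.7.
€643.7: truthful gives €61.1, deviation gives €0 → loss €61.1.
€613.1: truthful gives €91.7, deviation gives €0 → loss €91.7.
Maximum loss: €163.7.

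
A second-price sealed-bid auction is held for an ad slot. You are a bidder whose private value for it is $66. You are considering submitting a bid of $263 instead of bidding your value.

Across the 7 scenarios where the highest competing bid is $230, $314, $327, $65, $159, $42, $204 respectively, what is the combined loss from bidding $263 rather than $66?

$395

The deviation costs you only when the competing bid falls strictly between $66 and $263; elsewhere both bids give the same outcome.
$230: truthful payoff $0, deviation payoff −$164 → loss $164.
$314: outcomes coincide → loss $0.
$327: outcomes coincide → loss $0.
$65: outcomes coincide → loss $0.
$159: truthful payoff $0, deviation payoff −$93 → loss $93.
$42: outcomes coincide → loss $0.
$204: truthful payoff $0, deviation payoff −$138 → loss $138.
Total loss = $164 + $93 + $138 = $395.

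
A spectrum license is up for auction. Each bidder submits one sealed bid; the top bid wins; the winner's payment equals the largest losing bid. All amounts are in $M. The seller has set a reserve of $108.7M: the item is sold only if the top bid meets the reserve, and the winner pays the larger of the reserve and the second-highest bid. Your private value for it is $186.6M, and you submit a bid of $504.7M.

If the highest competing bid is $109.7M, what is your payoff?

$76.9M

Your bid $504.7M is the highest and exceeds the reserve.
Price = max(second-highest bid, reserve) = max($109.7M, $108.7M) = $109.7M.
Payoff = $186.6M − $109.7M = $76.9M.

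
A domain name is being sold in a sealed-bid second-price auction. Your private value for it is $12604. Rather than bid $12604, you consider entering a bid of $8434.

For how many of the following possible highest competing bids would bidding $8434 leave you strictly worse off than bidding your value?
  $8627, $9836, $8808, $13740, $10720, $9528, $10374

6

The deviation hurts exactly when the highest competing bid lies strictly between $8434 and $12604 — underbidding then forfeits a profitable win.
$8627: inside the interval → strictly worse (loss $3977).
$9836: inside the interval → strictly worse (loss $2768).
$8808: inside the interval → strictly worse (loss $3796).
$13740: above both → same outcome either way.
$10720: inside the interval → strictly worse (loss $1884).
$9528: inside the interval → strictly worse (loss $3076).
$10374: inside the interval → strictly worse (loss $2230).
Count: 6.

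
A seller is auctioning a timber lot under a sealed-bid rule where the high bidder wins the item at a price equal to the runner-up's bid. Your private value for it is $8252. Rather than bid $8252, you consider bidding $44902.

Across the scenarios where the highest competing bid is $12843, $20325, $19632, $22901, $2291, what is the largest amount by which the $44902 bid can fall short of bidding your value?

$12843: truthful gives $0, deviation gives −$4591 → loss $4591.
$20325: truthful gives $0, deviation gives −$12073 → loss $12073.
$19632: truthful gives $0, deviation gives −$11380 → loss $11380.
$22901: truthful gives $0, deviation gives −$14649 → loss $14649.
$2291: same outcome either way → loss $0.
Maximum loss: $14649.

$14649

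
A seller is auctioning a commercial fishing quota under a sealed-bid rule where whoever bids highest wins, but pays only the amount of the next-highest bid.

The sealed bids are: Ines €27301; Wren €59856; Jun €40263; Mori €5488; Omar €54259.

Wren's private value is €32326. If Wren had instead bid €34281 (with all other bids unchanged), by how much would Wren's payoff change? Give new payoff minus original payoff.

The highest bid among the other bidders is €54259; Wren's bid doesn't change that.
Original bid €59856: Wren is highest, pays the top rival bid €54259; payoff €32326 − €54259 = −€21933.
Alternative bid €34281: Wren is not highest (top rival bid is €54259); payoff €0.
Change in payoff = €0 − (−€21933) = €21933.

€21933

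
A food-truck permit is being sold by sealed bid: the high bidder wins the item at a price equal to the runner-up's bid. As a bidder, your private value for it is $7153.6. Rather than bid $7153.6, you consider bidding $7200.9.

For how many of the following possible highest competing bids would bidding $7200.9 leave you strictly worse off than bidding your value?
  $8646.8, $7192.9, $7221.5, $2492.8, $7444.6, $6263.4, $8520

The deviation hurts exactly when the highest competing bid lies strictly between $7153.6 and $7200.9 — overbidding then wins at a price above your value.
$8646.8: above both → same outcome either way.
$7192.9: inside the interval → strictly worse (loss $39.3).
$7221.5: above both → same outcome either way.
$2492.8: below both → same outcome either way.
$7444.6: above both → same outcome either way.
$6263.4: below both → same outcome either way.
$8520: above both → same outcome either way.
Count: 1.

1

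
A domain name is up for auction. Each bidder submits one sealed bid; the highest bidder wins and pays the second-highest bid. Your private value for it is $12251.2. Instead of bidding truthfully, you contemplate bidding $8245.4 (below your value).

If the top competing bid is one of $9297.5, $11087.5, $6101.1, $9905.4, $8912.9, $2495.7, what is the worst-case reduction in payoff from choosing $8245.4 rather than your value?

$9297.5: truthful gives $2953.7, deviation gives $0 → loss $2953.7.
$11087.5: truthful gives $1163.7, deviation gives $0 → loss $1163.7.
$6101.1: same outcome either way → loss $0.
$9905.4: truthful gives $2345.8, deviation gives $0 → loss $2345.8.
$8912.9: truthful gives $3338.3, deviation gives $0 → loss $3338.3.
$2495.7: same outcome either way → loss $0.
Maximum loss: $3338.3.

$3338.3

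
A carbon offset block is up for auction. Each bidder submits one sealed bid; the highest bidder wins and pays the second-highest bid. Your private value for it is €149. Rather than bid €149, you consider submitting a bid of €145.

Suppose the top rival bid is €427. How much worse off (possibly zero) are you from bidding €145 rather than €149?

Bidding your value €149: you lose (since €149 < €427). Payoff €0.
Bidding €145: you lose. Payoff €0.
Difference = €0 − €0 = €0; both bids lead to the same outcome because the competing bid is above both your value and your alternative bid.

€0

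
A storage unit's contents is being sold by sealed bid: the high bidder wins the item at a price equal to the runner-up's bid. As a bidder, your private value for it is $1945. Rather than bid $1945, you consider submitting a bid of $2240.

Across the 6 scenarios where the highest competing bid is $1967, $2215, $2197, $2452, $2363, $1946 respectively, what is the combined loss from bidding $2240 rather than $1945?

The deviation costs you only when the competing bid falls strictly between $1945 and $2240; elsewhere both bids give the same outcome.
$1967: truthful payoff $0, deviation payoff −$22 → loss $22.
$2215: truthful payoff $0, deviation payoff −$270 → loss $270.
$2197: truthful payoff $0, deviation payoff −$252 → loss $252.
$2452: outcomes coincide → loss $0.
$2363: outcomes coincide → loss $0.
$1946: truthful payoff $0, deviation payoff −$1 → loss $1.
Total loss = $22 + $270 + $252 + $1 = $545.

$545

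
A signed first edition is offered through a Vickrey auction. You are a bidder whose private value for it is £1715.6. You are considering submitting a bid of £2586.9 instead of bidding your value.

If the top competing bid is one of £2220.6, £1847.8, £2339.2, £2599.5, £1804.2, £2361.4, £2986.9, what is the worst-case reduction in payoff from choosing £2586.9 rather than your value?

£645.8

£2220.6: truthful gives £0, deviation gives −£505 → loss £505.
£1847.8: truthful gives £0, deviation gives −£132.2 → loss £132.2.
£2339.2: truthful gives £0, deviation gives −£623.6 → loss £623.6.
£2599.5: same outcome either way → loss £0.
£1804.2: truthful gives £0, deviation gives −£88.6 → loss £88.6.
£2361.4: truthful gives £0, deviation gives −£645.8 → loss £645.8.
£2986.9: same outcome either way → loss £0.
Maximum loss: £645.8.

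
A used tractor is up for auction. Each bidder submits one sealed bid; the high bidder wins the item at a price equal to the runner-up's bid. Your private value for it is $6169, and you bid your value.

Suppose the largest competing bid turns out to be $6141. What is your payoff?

Your bid $6169 exceeds the highest competing bid $6141, so you win.
In a second-price auction the winner pays the second-highest bid, $6141.
Payoff = value − price = $6169 − $6141 = $28.

$28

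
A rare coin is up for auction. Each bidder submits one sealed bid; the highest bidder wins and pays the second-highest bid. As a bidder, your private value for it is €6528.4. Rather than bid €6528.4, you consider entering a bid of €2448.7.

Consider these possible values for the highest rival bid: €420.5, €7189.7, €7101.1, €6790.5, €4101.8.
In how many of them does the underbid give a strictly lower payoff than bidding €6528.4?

1

The deviation hurts exactly when the highest competing bid lies strictly between €2448.7 and €6528.4 — underbidding then forfeits a profitable win.
€420.5: below both → same outcome either way.
€7189.7: above both → same outcome either way.
€7101.1: above both → same outcome either way.
€6790.5: above both → same outcome either way.
€4101.8: inside the interval → strictly worse (loss €2426.6).
Count: 1.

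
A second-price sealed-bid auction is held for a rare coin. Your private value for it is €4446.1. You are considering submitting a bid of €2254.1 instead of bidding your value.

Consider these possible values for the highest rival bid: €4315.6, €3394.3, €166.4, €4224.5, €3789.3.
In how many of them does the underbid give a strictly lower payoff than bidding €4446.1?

The deviation hurts exactly when the highest competing bid lies strictly between €2254.1 and €4446.1 — underbidding then forfeits a profitable win.
€4315.6: inside the interval → strictly worse (loss €130.5).
€3394.3: inside the interval → strictly worse (loss €1051.8).
€166.4: below both → same outcome either way.
€4224.5: inside the interval → strictly worse (loss €221.6).
€3789.3: inside the interval → strictly worse (loss €656.8).
Count: 4.

4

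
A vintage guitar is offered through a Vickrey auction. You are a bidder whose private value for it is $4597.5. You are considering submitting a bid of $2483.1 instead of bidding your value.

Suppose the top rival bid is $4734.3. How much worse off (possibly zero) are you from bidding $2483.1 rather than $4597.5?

$0

Bidding your value $4597.5: you lose (since $4597.5 < $4734.3). Payoff $0.
Bidding $2483.1: you lose. Payoff $0.
Difference = $0 − $0 = $0; both bids lead to the same outcome because the competing bid is above both your value and your alternative bid.
In a second-price auction your bid sets only whether you win, not what you pay, so bidding your true value is weakly dominant.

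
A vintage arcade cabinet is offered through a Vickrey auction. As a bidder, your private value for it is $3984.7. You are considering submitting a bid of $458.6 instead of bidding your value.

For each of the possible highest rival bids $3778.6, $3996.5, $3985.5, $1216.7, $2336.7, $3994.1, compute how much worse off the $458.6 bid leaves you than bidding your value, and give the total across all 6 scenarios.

The deviation costs you only when the competing bid falls strictly between $458.6 and $3984.7; elsewhere both bids give the same outcome.
$3778.6: truthful payoff $206.1, deviation payoff $0 → loss $206.1.
$3996.5: outcomes coincide → loss $0.
$3985.5: outcomes coincide → loss $0.
$1216.7: truthful payoff $2768, deviation payoff $0 → loss $2768.
$2336.7: truthful payoff $1648, deviation payoff $0 → loss $1648.
$3994.1: outcomes coincide → loss $0.
Total loss = $206.1 + $2768 + $1648 = $4622.1.
In a second-price auction your bid sets only whether you win, not what you pay, so bidding your true value is weakly dominant.

$4622.1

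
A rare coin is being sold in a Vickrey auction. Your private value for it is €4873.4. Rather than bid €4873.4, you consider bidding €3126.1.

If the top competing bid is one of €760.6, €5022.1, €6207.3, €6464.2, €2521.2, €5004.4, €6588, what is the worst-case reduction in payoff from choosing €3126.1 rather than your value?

€0

€760.6: same outcome either way → loss €0.
€5022.1: same outcome either way → loss €0.
€6207.3: same outcome either way → loss €0.
€6464.2: same outcome either way → loss €0.
€2521.2: same outcome either way → loss €0.
€5004.4: same outcome either way → loss €0.
€6588: same outcome either way → loss €0.
Maximum loss: €0.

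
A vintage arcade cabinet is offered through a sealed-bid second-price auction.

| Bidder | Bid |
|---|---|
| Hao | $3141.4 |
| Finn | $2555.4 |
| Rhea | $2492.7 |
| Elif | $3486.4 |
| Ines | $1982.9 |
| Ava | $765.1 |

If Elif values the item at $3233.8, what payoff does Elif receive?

$92.4

Highest bid: Elif at $3486.4, so Elif wins.
Second-highest bid: Hao at $3141.4 — that is the price the winner pays.
Elif's payoff = value − price = $3233.8 − $3141.4 = $92.4.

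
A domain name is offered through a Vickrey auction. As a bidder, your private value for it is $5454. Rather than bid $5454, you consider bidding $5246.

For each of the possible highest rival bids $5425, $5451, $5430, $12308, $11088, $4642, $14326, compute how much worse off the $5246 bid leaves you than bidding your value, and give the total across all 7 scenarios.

$56

The deviation costs you only when the competing bid falls strictly between $5246 and $5454; elsewhere both bids give the same outcome.
$5425: truthful payoff $29, deviation payoff $0 → loss $29.
$5451: truthful payoff $3, deviation payoff $0 → loss $3.
$5430: truthful payoff $24, deviation payoff $0 → loss $24.
$12308: outcomes coincide → loss $0.
$11088: outcomes coincide → loss $0.
$4642: outcomes coincide → loss $0.
$14326: outcomes coincide → loss $0.
Total loss = $29 + $3 + $24 = $56.
In a second-price auction your bid sets only whether you win, not what you pay, so bidding your true value is weakly dominant.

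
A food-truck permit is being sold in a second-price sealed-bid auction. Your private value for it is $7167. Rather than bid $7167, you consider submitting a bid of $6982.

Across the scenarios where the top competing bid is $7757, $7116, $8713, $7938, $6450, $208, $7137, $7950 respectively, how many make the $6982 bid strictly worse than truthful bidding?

2

The deviation hurts exactly when the highest competing bid lies strictly between $6982 and $7167 — underbidding then forfeits a profitable win.
$7757: above both → same outcome either way.
$7116: inside the interval → strictly worse (loss $51).
$8713: above both → same outcome either way.
$7938: above both → same outcome either way.
$6450: below both → same outcome either way.
$208: below both → same outcome either way.
$7137: inside the interval → strictly worse (loss $30).
$7950: above both → same outcome either way.
Count: 2.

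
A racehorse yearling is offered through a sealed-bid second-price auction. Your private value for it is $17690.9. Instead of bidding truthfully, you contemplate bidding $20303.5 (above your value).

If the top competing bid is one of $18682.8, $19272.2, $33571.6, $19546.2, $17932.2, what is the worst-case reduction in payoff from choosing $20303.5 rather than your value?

$1855.3

$18682.8: truthful gives $0, deviation gives −$991.9 → loss $991.9.
$19272.2: truthful gives $0, deviation gives −$1581.3 → loss $1581.3.
$33571.6: same outcome either way → loss $0.
$19546.2: truthful gives $0, deviation gives −$1855.3 → loss $1855.3.
$17932.2: truthful gives $0, deviation gives −$241.3 → loss $241.3.
Maximum loss: $1855.3.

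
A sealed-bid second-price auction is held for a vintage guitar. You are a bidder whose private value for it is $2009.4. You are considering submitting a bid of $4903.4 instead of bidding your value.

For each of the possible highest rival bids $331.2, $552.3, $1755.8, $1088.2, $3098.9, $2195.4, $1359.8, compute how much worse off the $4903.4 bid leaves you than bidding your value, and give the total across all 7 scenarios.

$1275.5

The deviation costs you only when the competing bid falls strictly between $2009.4 and $4903.4; elsewhere both bids give the same outcome.
$331.2: outcomes coincide → loss $0.
$552.3: outcomes coincide → loss $0.
$1755.8: outcomes coincide → loss $0.
$1088.2: outcomes coincide → loss $0.
$3098.9: truthful payoff $0, deviation payoff −$1089.5 → loss $1089.5.
$2195.4: truthful payoff $0, deviation payoff −$186 → loss $186.
$1359.8: outcomes coincide → loss $0.
Total loss = $1089.5 + $186 = $1275.5.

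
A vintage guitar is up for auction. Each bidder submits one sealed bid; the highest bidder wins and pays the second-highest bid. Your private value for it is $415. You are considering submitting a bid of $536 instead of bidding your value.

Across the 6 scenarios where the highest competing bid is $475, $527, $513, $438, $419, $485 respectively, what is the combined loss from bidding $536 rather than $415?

$367

The deviation costs you only when the competing bid falls strictly between $415 and $536; elsewhere both bids give the same outcome.
$475: truthful payoff $0, deviation payoff −$60 → loss $60.
$527: truthful payoff $0, deviation payoff −$112 → loss $112.
$513: truthful payoff $0, deviation payoff −$98 → loss $98.
$438: truthful payoff $0, deviation payoff −$23 → loss $23.
$419: truthful payoff $0, deviation payoff −$4 → loss $4.
$485: truthful payoff $0, deviation payoff −$70 → loss $70.
Total loss = $60 + $112 + $98 + $23 + $4 + $70 = $367.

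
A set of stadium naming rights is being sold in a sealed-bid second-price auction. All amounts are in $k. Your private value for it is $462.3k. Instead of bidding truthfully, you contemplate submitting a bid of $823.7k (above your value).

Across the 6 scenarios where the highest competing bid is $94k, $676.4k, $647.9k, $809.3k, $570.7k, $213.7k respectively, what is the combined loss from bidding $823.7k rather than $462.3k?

The deviation costs you only when the competing bid falls strictly between $462.3k and $823.7k; elsewhere both bids give the same outcome.
$94k: outcomes coincide → loss $0k.
$676.4k: truthful payoff $0k, deviation payoff −$214.1k → loss $214.1k.
$647.9k: truthful payoff $0k, deviation payoff −$185.6k → loss $185.6k.
$809.3k: truthful payoff $0k, deviation payoff −$347k → loss $347k.
$570.7k: truthful payoff $0k, deviation payoff −$108.4k → loss $108.4k.
$213.7k: outcomes coincide → loss $0k.
Total loss = $214.1k + $185.6k + $347k + $108.4k = $855.1k.
In a second-price auction your bid sets only whether you win, not what you pay, so bidding your true value is weakly dominant.

$855.1k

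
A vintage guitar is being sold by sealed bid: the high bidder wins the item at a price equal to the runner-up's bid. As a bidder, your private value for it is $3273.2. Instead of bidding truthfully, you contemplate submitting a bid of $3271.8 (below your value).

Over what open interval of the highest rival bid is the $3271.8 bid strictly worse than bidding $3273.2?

If the competing bid is below $3271.8, both bids win at the same price — no difference.
If it is above $3273.2, both bids lose — no difference.
If it lies strictly between $3271.8 and $3273.2, bidding your value wins at a price below your value (positive payoff) while bidding $3271.8 loses (payoff 0).
So the deviation strictly hurts on the open interval ($3271.8, $3273.2).

($3271.8, $3273.2)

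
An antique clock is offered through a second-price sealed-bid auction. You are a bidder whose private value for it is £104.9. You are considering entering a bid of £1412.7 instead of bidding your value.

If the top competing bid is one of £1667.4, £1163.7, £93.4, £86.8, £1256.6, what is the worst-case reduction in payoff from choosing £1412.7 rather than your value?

£1667.4: same outcome either way → loss £0.
£1163.7: truthful gives £0, deviation gives −£1058.8 → loss £1058.8.
£93.4: same outcome either way → loss £0.
£86.8: same outcome either way → loss £0.
£1256.6: truthful gives £0, deviation gives −£1151.7 → loss £1151.7.
Maximum loss: £1151.7.

£1151.7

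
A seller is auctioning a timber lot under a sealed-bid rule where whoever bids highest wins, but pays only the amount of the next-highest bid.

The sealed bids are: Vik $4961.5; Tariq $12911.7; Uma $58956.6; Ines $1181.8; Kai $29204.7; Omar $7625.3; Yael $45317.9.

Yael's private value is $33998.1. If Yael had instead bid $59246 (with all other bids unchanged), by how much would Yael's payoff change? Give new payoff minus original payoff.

−$24958.5

The highest bid among the other bidders is $58956.6; Yael's bid doesn't change that.
Original bid $45317.9: Yael is not highest (top rival bid is $58956.6); payoff $0.
Alternative bid $59246: Yael is highest, pays the top rival bid $58956.6; payoff $33998.1 − $58956.6 = −$24958.5.
Change in payoff = −$24958.5 − ($0) = −$24958.5.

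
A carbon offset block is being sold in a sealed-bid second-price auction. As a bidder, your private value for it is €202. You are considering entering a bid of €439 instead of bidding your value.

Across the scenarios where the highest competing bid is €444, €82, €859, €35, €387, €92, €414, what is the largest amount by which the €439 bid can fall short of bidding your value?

€444: same outcome either way → loss €0.
€82: same outcome either way → loss €0.
€859: same outcome either way → loss €0.
€35: same outcome either way → loss €0.
€387: truthful gives €0, deviation gives −€185 → loss €185.
€92: same outcome either way → loss €0.
€414: truthful gives €0, deviation gives −€212 → loss €212.
Maximum loss: €212.

€212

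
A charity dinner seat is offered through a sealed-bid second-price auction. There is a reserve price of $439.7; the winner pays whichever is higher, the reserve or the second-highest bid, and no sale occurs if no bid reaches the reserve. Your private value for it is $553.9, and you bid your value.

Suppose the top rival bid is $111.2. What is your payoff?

$114.2

Your bid $553.9 is the highest and exceeds the reserve.
Price = max(second-highest bid, reserve) = max($111.2, $439.7) = $439.7.
Payoff = $553.9 − $439.7 = $114.2.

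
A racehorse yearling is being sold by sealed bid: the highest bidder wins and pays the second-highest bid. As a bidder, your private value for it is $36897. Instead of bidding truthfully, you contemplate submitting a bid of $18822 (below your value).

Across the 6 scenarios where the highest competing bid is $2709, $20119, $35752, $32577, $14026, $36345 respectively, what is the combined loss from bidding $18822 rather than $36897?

The deviation costs you only when the competing bid falls strictly between $18822 and $36897; elsewhere both bids give the same outcome.
$2709: outcomes coincide → loss $0.
$20119: truthful payoff $16778, deviation payoff $0 → loss $16778.
$35752: truthful payoff $1145, deviation payoff $0 → loss $1145.
$32577: truthful payoff $4320, deviation payoff $0 → loss $4320.
$14026: outcomes coincide → loss $0.
$36345: truthful payoff $552, deviation payoff $0 → loss $552.
Total loss = $16778 + $1145 + $4320 + $552 = $22795.
In a second-price auction your bid sets only whether you win, not what you pay, so bidding your true value is weakly dominant.

$22795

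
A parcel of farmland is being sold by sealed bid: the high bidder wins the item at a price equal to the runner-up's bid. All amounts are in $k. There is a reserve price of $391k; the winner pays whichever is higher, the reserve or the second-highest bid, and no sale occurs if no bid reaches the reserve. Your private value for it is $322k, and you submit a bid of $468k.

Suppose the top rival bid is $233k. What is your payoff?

−$69k

Your bid $468k is the highest and exceeds the reserve.
Price = max(second-highest bid, reserve) = max($233k, $391k) = $391k.
Payoff = $322k − $391k = −$69k.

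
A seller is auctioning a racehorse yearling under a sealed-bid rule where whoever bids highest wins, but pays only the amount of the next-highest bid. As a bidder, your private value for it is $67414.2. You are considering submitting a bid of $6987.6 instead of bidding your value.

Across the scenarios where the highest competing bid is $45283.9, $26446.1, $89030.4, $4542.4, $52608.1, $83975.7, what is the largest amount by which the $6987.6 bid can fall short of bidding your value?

$45283.9: truthful gives $22130.3, deviation gives $0 → loss $22130.3.
$26446.1: truthful gives $40968.1, deviation gives $0 → loss $40968.1.
$89030.4: same outcome either way → loss $0.
$4542.4: same outcome either way → loss $0.
$52608.1: truthful gives $14806.1, deviation gives $0 → loss $14806.1.
$83975.7: same outcome either way → loss $0.
Maximum loss: $40968.1.

$40968.1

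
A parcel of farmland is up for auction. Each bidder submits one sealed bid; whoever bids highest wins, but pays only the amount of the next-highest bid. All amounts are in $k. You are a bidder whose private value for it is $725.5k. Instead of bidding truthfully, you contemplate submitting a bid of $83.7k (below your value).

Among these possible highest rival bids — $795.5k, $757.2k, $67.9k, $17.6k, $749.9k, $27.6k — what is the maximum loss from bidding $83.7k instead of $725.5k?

$0k

$795.5k: same outcome either way → loss $0k.
$757.2k: same outcome either way → loss $0k.
$67.9k: same outcome either way → loss $0k.
$17.6k: same outcome either way → loss $0k.
$749.9k: same outcome either way → loss $0k.
$27.6k: same outcome either way → loss $0k.
Maximum loss: $0k.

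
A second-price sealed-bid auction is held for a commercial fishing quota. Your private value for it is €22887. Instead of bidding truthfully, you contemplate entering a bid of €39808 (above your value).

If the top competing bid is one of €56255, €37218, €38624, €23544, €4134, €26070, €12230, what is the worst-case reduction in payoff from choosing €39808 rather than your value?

€56255: same outcome either way → loss €0.
€37218: truthful gives €0, deviation gives −€14331 → loss €14331.
€38624: truthful gives €0, deviation gives −€15737 → loss €15737.
€23544: truthful gives €0, deviation gives −€657 → loss €657.
€4134: same outcome either way → loss €0.
€26070: truthful gives €0, deviation gives −€3183 → loss €3183.
€12230: same outcome either way → loss €0.
Maximum loss: €15737.

€15737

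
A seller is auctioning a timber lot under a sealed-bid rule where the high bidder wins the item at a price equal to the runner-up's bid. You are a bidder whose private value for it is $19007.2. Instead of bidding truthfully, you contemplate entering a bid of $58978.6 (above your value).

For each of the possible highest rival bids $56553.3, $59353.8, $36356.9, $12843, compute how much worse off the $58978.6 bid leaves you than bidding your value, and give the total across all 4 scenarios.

The deviation costs you only when the competing bid falls strictly between $19007.2 and $58978.6; elsewhere both bids give the same outcome.
$56553.3: truthful payoff $0, deviation payoff −$37546.1 → loss $37546.1.
$59353.8: outcomes coincide → loss $0.
$36356.9: truthful payoff $0, deviation payoff −$17349.7 → loss $17349.7.
$12843: outcomes coincide → loss $0.
Total loss = $37546.1 + $17349.7 = $54895.8.
Truthful bidding weakly dominates here: raising your bid can only win items priced above your value, and lowering it can only forfeit items priced below.

$54895.8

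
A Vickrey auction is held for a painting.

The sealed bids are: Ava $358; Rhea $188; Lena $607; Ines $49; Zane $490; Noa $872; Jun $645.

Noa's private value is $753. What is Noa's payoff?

Highest bid: Noa at $872, so Noa wins.
Second-highest bid: Jun at $645 — that is the price the winner pays.
Noa's payoff = value − price = $753 − $645 = $108.

$108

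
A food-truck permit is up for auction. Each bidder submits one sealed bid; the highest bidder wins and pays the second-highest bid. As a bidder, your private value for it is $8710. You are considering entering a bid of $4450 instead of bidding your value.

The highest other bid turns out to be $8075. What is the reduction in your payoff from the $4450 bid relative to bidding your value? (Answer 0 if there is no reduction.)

$635

Bidding your value $8710: you win (since $8710 > $8075) and pay $8075. Payoff $635.
Bidding $4450: you lose. Payoff $0.
The competing bid $8075 lies between your shaded bid and your value, so underbidding forfeits an item you could have won at a profitable price.
Loss from deviating = $635 − ($0) = $635.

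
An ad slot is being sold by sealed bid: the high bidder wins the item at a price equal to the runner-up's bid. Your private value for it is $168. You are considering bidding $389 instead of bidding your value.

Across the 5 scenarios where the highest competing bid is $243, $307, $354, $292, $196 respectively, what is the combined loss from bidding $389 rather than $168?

The deviation costs you only when the competing bid falls strictly between $168 and $389; elsewhere both bids give the same outcome.
$243: truthful payoff $0, deviation payoff −$75 → loss $75.
$307: truthful payoff $0, deviation payoff −$139 → loss $139.
$354: truthful payoff $0, deviation payoff −$186 → loss $186.
$292: truthful payoff $0, deviation payoff −$124 → loss $124.
$196: truthful payoff $0, deviation payoff −$28 → loss $28.
Total loss = $75 + $139 + $186 + $124 + $28 = $552.

$552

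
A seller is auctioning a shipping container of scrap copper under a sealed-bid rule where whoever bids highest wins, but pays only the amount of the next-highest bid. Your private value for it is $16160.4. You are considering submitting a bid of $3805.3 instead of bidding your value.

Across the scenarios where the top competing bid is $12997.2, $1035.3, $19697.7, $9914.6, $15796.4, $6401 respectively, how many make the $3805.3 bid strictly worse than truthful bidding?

4

The deviation hurts exactly when the highest competing bid lies strictly between $3805.3 and $16160.4 — underbidding then forfeits a profitable win.
$12997.2: inside the interval → strictly worse (loss $3163.2).
$1035.3: below both → same outcome either way.
$19697.7: above both → same outcome either way.
$9914.6: inside the interval → strictly worse (loss $6245.8).
$15796.4: inside the interval → strictly worse (loss $364).
$6401: inside the interval → strictly worse (loss $9759.4).
Count: 4.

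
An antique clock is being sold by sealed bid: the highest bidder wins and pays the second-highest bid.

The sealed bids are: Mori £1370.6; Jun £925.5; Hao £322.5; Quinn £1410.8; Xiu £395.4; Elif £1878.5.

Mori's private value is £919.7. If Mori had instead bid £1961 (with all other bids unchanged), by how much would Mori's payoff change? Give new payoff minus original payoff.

−£958.8

The highest bid among the other bidders is £1878.5; Mori's bid doesn't change that.
Original bid £1370.6: Mori is not highest (top rival bid is £1878.5); payoff £0.
Alternative bid £1961: Mori is highest, pays the top rival bid £1878.5; payoff £919.7 − £1878.5 = −£958.8.
Change in payoff = −£958.8 − (£0) = −£958.8.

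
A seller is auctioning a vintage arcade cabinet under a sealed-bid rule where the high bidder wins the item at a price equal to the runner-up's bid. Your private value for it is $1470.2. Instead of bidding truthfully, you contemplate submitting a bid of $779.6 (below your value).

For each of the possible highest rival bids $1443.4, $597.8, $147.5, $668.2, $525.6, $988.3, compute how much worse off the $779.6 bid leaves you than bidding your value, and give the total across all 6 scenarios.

The deviation costs you only when the competing bid falls strictly between $779.6 and $1470.2; elsewhere both bids give the same outcome.
$1443.4: truthful payoff $26.8, deviation payoff $0 → loss $26.8.
$597.8: outcomes coincide → loss $0.
$147.5: outcomes coincide → loss $0.
$668.2: outcomes coincide → loss $0.
$525.6: outcomes coincide → loss $0.
$988.3: truthful payoff $481.9, deviation payoff $0 → loss $481.9.
Total loss = $26.8 + $481.9 = $508.7.
Because the price is fixed by the runner-up's bid, deviating from your value can only change a good outcome into a bad one — never the reverse.

$508.7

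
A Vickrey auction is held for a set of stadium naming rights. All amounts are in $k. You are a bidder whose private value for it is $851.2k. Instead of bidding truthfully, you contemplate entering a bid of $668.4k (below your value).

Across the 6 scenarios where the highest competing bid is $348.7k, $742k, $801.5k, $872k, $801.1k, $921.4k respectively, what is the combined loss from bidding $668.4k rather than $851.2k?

$209k

The deviation costs you only when the competing bid falls strictly between $668.4k and $851.2k; elsewhere both bids give the same outcome.
$348.7k: outcomes coincide → loss $0k.
$742k: truthful payoff $109.2k, deviation payoff $0k → loss $109.2k.
$801.5k: truthful payoff $49.7k, deviation payoff $0k → loss $49.7k.
$872k: outcomes coincide → loss $0k.
$801.1k: truthful payoff $50.1k, deviation payoff $0k → loss $50.1k.
$921.4k: outcomes coincide → loss $0k.
Total loss = $109.2k + $49.7k + $50.1k = $209k.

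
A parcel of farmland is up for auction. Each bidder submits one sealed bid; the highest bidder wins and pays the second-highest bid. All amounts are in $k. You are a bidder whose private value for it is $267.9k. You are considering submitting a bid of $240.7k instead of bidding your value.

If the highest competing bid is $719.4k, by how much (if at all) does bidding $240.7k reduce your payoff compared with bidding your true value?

Bidding your value $267.9k: you lose (since $267.9k < $719.4k). Payoff $0k.
Bidding $240.7k: you lose. Payoff $0k.
Difference = $0k − $0k = $0k; both bids lead to the same outcome because the competing bid is above both your value and your alternative bid.

$0k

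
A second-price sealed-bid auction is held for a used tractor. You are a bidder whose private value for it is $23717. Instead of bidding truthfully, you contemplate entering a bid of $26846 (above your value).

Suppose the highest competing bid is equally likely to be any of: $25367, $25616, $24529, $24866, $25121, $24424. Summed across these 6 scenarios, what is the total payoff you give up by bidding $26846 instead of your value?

The deviation costs you only when the competing bid falls strictly between $23717 and $26846; elsewhere both bids give the same outcome.
$25367: truthful payoff $0, deviation payoff −$1650 → loss $1650.
$25616: truthful payoff $0, deviation payoff −$1899 → loss $1899.
$24529: truthful payoff $0, deviation payoff −$812 → loss $812.
$24866: truthful payoff $0, deviation payoff −$1149 → loss $1149.
$25121: truthful payoff $0, deviation payoff −$1404 → loss $1404.
$24424: truthful payoff $0, deviation payoff −$707 → loss $707.
Total loss = $1650 + $1899 + $812 + $1149 + $1404 + $707 = $7621.
In a second-price auction your bid sets only whether you win, not what you pay, so bidding your true value is weakly dominant.

$7621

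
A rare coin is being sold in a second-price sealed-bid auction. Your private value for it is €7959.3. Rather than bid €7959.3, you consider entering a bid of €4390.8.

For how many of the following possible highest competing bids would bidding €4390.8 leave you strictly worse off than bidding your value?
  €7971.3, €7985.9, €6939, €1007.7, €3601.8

1

The deviation hurts exactly when the highest competing bid lies strictly between €4390.8 and €7959.3 — underbidding then forfeits a profitable win.
€7971.3: above both → same outcome either way.
€7985.9: above both → same outcome either way.
€6939: inside the interval → strictly worse (loss €1020.3).
€1007.7: below both → same outcome either way.
€3601.8: below both → same outcome either way.
Count: 1.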